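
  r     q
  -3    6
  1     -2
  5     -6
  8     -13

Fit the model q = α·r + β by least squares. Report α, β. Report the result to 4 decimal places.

α = -1.6400, β = 0.7600

The normal system MᵀM·[α, β]ᵀ = Mᵀq is [[99, 11]; [11, 4]]·[α, β]ᵀ = [-154, -15]ᵀ.
Determinant 99·4 − 11² = 275.
α = ((-154)·4 − 11·(-15))/275 = -41/25; β = (99·(-15) − 11·(-154))/275 = 19/25.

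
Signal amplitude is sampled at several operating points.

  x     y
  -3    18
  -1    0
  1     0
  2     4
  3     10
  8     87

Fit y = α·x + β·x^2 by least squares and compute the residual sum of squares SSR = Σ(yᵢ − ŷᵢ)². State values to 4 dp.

SSR = 8.2251

Setting ∂/∂α … = 0 gives: 88·α + 520·β = 680;  520·α + 4276·β = 5836.
Determinant 88·4276 − 520² = 105888.
α = (680·4276 − 520·5836)/105888 = -3970/3309; β = (88·5836 − 520·680)/105888 = 4999/3309.
Residuals: 887/1103, -8969/3309, -343/1103, 1180/3309, 3/1103, -293/3309; SSR = 27217/3309.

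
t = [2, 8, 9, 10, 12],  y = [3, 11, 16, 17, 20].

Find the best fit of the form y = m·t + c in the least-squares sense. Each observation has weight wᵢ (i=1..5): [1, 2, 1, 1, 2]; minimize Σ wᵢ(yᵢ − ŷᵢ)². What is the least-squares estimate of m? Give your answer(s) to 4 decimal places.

m = 1.7572

Sums needed: Σwᵢ·t·t = 601, Σwᵢ·t = 61, Σwᵢ·1 = 7.
And Σwᵢ·t·y = 976, Σwᵢ·y = 98.
Determinant 601·7 − 61² = 486.
m = (976·7 − 61·98)/486 = 427/243; c = (601·98 − 61·976)/486 = -319/243.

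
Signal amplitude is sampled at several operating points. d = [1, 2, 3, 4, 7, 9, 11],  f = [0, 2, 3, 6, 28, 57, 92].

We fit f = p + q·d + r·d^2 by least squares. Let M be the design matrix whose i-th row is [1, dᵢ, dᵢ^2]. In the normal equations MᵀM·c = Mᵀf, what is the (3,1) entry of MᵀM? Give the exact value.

281

Row 3 ↔ basis d^2, column 1 ↔ basis 1, so (MᵀM)_{3,1} = Σᵢ d^2 = (1)·(1) + (4)·(1) + (9)·(1) + (16)·(1) + (49)·(1) + (81)·(1) + (121)·(1) = 281.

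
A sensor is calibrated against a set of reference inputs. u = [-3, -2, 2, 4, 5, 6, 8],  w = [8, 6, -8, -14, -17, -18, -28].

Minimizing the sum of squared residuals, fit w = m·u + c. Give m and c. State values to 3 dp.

m = -3.194, c = -1.017

With design matrix A, AᵀA = [[158, 20]; [20, 7]] and Aᵀw = [-525, -71]ᵀ.
det = 158·7 − 20² = 706.
m = ((-525)·7 − 20·(-71))/706 = -2255/706; c = (158·(-71) − 20·(-525))/706 = -359/353.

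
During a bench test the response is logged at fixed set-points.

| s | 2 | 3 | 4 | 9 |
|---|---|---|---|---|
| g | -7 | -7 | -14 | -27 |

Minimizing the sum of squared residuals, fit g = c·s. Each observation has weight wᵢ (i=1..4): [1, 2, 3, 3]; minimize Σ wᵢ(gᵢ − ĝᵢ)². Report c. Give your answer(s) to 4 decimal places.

c = -3.0447

With design matrix M, MᵀWM = [[313]] and MᵀWg = [-953]ᵀ.
c = (-953)/313 = -3.04473.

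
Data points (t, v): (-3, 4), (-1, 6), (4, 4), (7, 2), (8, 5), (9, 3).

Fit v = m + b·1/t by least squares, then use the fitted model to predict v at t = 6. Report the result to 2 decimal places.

Compute the Gram sums: Σ1 = 6, Σ1/t = -355/504, Σ1/t·1/t = 310405/254016.
For Aᵀv: Σv = 24, Σ1/t·v = -285/56.
Normal equations: [[6, -355/504]; [-355/504, 310405/254016]]·[m, b]ᵀ = [24, -285/56]ᵀ.
Eliminating b: (310405/254016)·(row 1) − (-355/504)·(row 2) gives (1736405/254016)·m = (310405/254016)·24 − (-355/504)·(-285/56) = 2179715/84672, so m = 1307829/347281.
Then b = ((-285/56) − (-355/504)·(1307829/347281))/(310405/254016) = -692496/347281.
At t = 6: v̂ = (1307829/347281)·(1) + (-692496/347281)·(1/6) = 1192413/347281.

v̂ = 3.43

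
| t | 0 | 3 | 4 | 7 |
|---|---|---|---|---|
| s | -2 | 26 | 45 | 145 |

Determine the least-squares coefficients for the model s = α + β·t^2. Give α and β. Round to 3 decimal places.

α = -1.905, β = 2.995

Forming AᵀA = [[4, 74]; [74, 2738]] and Aᵀs = [214, 8059]ᵀ gives AᵀA·[α, β]ᵀ = Aᵀs.
Eliminating β: 2738·(row 1) − 74·(row 2) gives 5476·α = 2738·214 − 74·8059 = -10434, so α = -141/74.
Then β = (8059 − 74·(-141/74))/2738 = 4100/1369.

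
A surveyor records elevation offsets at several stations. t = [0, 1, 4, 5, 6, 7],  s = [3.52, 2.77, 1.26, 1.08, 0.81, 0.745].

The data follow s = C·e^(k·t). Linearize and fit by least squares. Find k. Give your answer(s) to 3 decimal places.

With ln sᵢ as the transformed response and tᵢ as the regressor:
Sums: Σt = 23.0000, Σ(t)² = 127.0000, Σln s = 2.0803, Σt·ln s = -0.9968.
Normal system: [[127.0000, 23.0000]; [23.0000, 6]]·[k, ln C]ᵀ = [-0.9968, 2.0803]ᵀ.
Δ = 127.0000·6 − (23.0000)² = 233.0000; k = (-0.9968·6 − 23.0000·2.0803)/233.0000 = -0.23102, ln C = (127.0000·2.0803 − 23.0000·-0.9968)/233.0000 = 1.23229.

k = -0.231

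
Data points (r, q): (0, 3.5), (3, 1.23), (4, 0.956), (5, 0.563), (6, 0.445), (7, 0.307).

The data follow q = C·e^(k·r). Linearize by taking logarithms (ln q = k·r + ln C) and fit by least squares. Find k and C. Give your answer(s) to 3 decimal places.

Taking logs, ln q = k·r + ln C, so regress ln q on r.
Σr = 25.0000, Σ(r)² = 135.0000, Σln q = -1.1503, Σr·ln q = -15.5558.
Equations: 135.0000·k + 25.0000·ln C = -15.5558;  25.0000·k + 6·ln C = -1.1503.
Slope k = (n·Σr·ln q − Σr·Σln q)/(n·Σ(r)² − (Σr)²) = (6·-15.5558 − 25.0000·-1.1503)/185.0000 = -0.34907; ln C = (Σln q − k·Σr)/n = 1.26273, so C = exp(1.26273) = 3.53507.

k = -0.349, C = 3.535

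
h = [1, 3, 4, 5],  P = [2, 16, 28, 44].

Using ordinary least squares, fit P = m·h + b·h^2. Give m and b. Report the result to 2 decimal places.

The normal equations are: 51·m + 217·b = 382;  217·m + 963·b = 1694.
Eliminating b: 963·(row 1) − 217·(row 2) gives 2024·m = 963·382 − 217·1694 = 268, so m = 67/506.
Then b = (1694 − 217·(67/506))/963 = 875/506.

m = 0.13, b = 1.73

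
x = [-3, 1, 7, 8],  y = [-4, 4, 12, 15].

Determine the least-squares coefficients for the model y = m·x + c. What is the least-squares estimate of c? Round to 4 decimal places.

c = 1.4272

Sums needed: Σx·x = 123, Σx = 13, Σ1 = 4.
For Mᵀy: Σx·y = 220, Σy = 27.
MᵀM·[m, c]ᵀ = Mᵀy becomes [[123, 13]; [13, 4]]·[m, c]ᵀ = [220, 27]ᵀ.
det = 123·4 − 13² = 323.
m = (220·4 − 13·27)/323 = 529/323; c = (123·27 − 13·220)/323 = 461/323.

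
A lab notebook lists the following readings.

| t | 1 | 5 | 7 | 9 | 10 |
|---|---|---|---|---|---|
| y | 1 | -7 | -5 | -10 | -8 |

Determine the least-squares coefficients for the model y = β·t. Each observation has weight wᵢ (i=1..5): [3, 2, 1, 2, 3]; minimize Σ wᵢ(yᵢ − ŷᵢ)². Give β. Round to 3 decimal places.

β = -0.926

AᵀWA·[β]ᵀ = AᵀWy reads: 564·β = -522.
(Σwᵢ·t·t = 564, Σwᵢ·t·y = -522.)
Hence β = -522 / 564 ≈ -0.925532.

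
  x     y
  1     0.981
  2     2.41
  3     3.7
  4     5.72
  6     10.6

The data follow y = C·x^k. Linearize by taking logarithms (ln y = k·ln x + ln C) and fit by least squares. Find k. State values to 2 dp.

Linearized form: ln y = k·ln x + ln C. From the 5 transformed points,
Σln x = 4.9698, Σ(ln x)² = 6.8196, Σln y = 6.2736, Σln x·ln y = 8.6948.
Equations: 6.8196·k + 4.9698·ln C = 8.6948;  4.9698·k + 5·ln C = 6.2736.
Solving (det = 9.3990): k = 1.30815, ln C = -0.04553.

k = 1.31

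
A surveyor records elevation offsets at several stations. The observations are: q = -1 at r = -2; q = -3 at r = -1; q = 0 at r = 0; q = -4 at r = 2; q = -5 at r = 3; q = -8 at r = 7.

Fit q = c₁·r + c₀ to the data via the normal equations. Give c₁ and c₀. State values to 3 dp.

Compute the Gram sums: Σr·r = 67, Σr = 9, Σ1 = 6.
Moment sums: Σr·q = -74, Σq = -21.
XᵀX·[c₁, c₀]ᵀ = Xᵀq becomes [[67, 9]; [9, 6]]·[c₁, c₀]ᵀ = [-74, -21]ᵀ.
Eliminating c₀: 6·(row 1) − 9·(row 2) gives 321·c₁ = 6·(-74) − 9·(-21) = -255, so c₁ = -85/107.
Then c₀ = ((-21) − 9·(-85/107))/6 = -247/107.

c₁ = -0.794, c₀ = -2.308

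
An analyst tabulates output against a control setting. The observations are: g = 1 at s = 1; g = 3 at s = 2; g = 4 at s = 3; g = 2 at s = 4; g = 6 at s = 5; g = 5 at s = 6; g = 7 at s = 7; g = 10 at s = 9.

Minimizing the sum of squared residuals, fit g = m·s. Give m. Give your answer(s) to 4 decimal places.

Forming XᵀX = [[221]] and Xᵀg = [226]ᵀ gives XᵀX·[m]ᵀ = Xᵀg.
Hence m = 226 / 221 ≈ 1.02262.

m = 1.0226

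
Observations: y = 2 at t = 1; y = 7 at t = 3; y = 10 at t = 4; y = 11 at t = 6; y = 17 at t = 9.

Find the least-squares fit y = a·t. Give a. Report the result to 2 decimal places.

a = 1.97

Sums needed: Σt·t = 143.
Right-hand side: Σt·y = 282.
So AᵀA·[a]ᵀ = Aᵀy: [[143]]·[a]ᵀ = [282]ᵀ.
a = 282/143 = 1.97203.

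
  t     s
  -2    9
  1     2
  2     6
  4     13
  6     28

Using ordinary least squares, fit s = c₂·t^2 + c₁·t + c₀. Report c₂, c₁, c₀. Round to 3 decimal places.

Compute the Gram sums: Σt^2·t^2 = 1585, Σt^2·t = 281, Σt^2 = 61, Σt·t = 61, Σt = 11, Σ1 = 5.
Right-hand side: Σt^2·s = 1278, Σt·s = 216, Σs = 58.
Inverting the 3×3 Gram matrix, [c₂, c₁, c₀]ᵀ = [477/559, -560/559, 1897/559]ᵀ.

c₂ = 0.853, c₁ = -1.002, c₀ = 3.394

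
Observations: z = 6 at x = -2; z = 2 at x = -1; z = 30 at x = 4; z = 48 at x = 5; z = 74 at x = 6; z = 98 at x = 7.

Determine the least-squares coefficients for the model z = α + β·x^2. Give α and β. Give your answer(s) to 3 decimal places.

α = -1.539, β = 2.040

The normal system AᵀA·[α, β]ᵀ = Aᵀz is [[6, 131]; [131, 4595]]·[α, β]ᵀ = [258, 9172]ᵀ.
Determinant 6·4595 − 131² = 10409.
α = (258·4595 − 131·9172)/10409 = -16022/10409; β = (6·9172 − 131·258)/10409 = 21234/10409.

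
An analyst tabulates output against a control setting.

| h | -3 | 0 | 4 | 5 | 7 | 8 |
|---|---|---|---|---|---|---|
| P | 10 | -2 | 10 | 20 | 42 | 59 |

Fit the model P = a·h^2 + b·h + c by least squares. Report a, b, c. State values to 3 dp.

a = 1.076, b = -1.018, c = -2.512

Compute the Gram sums: Σh^2·h^2 = 7459, Σh^2·h = 1017, Σh^2 = 163, Σh·h = 163, Σh = 21, Σ1 = 6.
Moment sums: Σh^2·P = 6584, Σh·P = 876, ΣP = 139.
Solving the 3×3 system (Gaussian elimination) gives a = 58042/53923, b = -54891/53923, c = -135473/53923.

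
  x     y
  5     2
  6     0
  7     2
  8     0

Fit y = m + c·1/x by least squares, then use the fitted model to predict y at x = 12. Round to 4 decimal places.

ŷ = -0.2214

Setting ∂/∂m … = 0 gives: 4·m + (533/840)·c = 4;  (533/840)·m + (73249/705600)·c = 24/35.
det = 4·(73249/705600) − (533/840)² = 2969/235200.
m = (4·(73249/705600) − (533/840)·(24/35))/(2969/235200) = -14012/8907; c = (4·(24/35) − (533/840)·4)/(2969/235200) = 48160/2969.
At x = 12: ŷ = (-14012/8907)·(1) + (48160/2969)·(1/12) = -1972/8907.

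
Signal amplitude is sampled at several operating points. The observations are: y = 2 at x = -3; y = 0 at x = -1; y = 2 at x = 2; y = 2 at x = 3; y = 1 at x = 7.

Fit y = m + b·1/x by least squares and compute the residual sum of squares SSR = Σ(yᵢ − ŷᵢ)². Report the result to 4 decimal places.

The normal system AᵀA·[m, b]ᵀ = Aᵀy is [[5, -5/14]; [-5/14, 2633/1764]]·[m, b]ᵀ = [7, 8/7]ᵀ.
Δ = 5·(2633/1764) − (-5/14)² = 3235/441.
m = (7·(2633/1764) − (-5/14)·(8/7))/(3235/441) = 19151/12940; b = (5·(8/7) − (-5/14)·7)/(3235/441) = 1449/1294.
Residuals: 11559/12940, -4661/12940, -129/3235, 1899/12940, -8281/12940; SSR = 17603/12940.

SSR = 1.3604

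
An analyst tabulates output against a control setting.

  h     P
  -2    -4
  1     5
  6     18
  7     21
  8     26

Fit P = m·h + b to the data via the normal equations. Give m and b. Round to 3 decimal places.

m = 2.865, b = 1.741

The normal system MᵀM·[m, b]ᵀ = MᵀP is [[154, 20]; [20, 5]]·[m, b]ᵀ = [476, 66]ᵀ.
Δ = 154·5 − 20² = 370.
m = (476·5 − 20·66)/370 = 106/37; b = (154·66 − 20·476)/370 = 322/185.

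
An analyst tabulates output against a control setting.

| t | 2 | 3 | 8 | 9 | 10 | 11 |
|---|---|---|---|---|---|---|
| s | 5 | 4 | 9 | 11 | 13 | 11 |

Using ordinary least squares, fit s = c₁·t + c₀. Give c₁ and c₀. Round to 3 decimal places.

c₁ = 0.906, c₀ = 2.341

Forming MᵀM = [[379, 43]; [43, 6]] and Mᵀs = [444, 53]ᵀ gives MᵀM·[c₁, c₀]ᵀ = Mᵀs.
det = 379·6 − 43² = 425.
c₁ = (444·6 − 43·53)/425 = 77/85; c₀ = (379·53 − 43·444)/425 = 199/85.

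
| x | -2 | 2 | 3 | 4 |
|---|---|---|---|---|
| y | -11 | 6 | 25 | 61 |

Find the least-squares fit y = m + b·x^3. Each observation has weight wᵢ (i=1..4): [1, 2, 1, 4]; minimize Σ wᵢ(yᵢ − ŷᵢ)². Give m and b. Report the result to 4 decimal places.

m = -2.2671, b = 0.9902

Compute the Gram sums: Σwᵢ·1 = 8, Σwᵢ·x^3 = 291, Σwᵢ·x^3·x^3 = 17305.
For AᵀWy: Σwᵢ·y = 270, Σwᵢ·x^3·y = 16475.
Eliminating b: 17305·(row 1) − 291·(row 2) gives 53759·m = 17305·270 − 291·16475 = -121875, so m = -121875/53759.
Then b = (16475 − 291·(-121875/53759))/17305 = 53230/53759.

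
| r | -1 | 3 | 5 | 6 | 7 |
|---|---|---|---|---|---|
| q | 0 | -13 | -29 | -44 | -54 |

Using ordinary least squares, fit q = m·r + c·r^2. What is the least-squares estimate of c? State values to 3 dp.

c = -0.910

From the data, Σr·r = 120, Σr·r^2 = 710, Σr^2·r^2 = 4404.
Moment sums: Σr·q = -826, Σr^2·q = -5072.
AᵀA·[m, c]ᵀ = Aᵀq becomes [[120, 710]; [710, 4404]]·[m, c]ᵀ = [-826, -5072]ᵀ.
Eliminating c: 4404·(row 1) − 710·(row 2) gives 24380·m = 4404·(-826) − 710·(-5072) = -36584, so m = -9146/6095.
Then c = ((-5072) − 710·(-9146/6095))/4404 = -1109/1219.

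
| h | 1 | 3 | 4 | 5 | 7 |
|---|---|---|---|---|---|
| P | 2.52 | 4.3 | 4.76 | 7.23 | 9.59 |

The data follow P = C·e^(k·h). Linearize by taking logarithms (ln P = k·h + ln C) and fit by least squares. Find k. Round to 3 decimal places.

k = 0.226

Let Y = ln P. Fitting Y = k·h + ln C by least squares:
Sums: Σh = 20.0000, Σ(h)² = 100.0000, Σln P = 8.1821, Σh·ln P = 37.2573.
Normal system: [[100.0000, 20.0000]; [20.0000, 5]]·[k, ln C]ᵀ = [37.2573, 8.1821]ᵀ.
Δ = 100.0000·5 − (20.0000)² = 100.0000; k = (37.2573·5 − 20.0000·8.1821)/100.0000 = 0.22645, ln C = (100.0000·8.1821 − 20.0000·37.2573)/100.0000 = 0.73061.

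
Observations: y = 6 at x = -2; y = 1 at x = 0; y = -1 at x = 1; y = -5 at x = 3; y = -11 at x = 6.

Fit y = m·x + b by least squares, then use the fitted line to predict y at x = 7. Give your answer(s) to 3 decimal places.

ŷ = -13.323

Normal-equation sums: Σx·x = 50, Σx = 8, Σ1 = 5.
For Mᵀy: Σx·y = -94, Σy = -10.
MᵀM·[m, b]ᵀ = Mᵀy becomes [[50, 8]; [8, 5]]·[m, b]ᵀ = [-94, -10]ᵀ.
Determinant 50·5 − 8² = 186.
m = ((-94)·5 − 8·(-10))/186 = -65/31; b = (50·(-10) − 8·(-94))/186 = 42/31.
At x = 7: ŷ = (-65/31)·(7) + (42/31)·(1) = -413/31.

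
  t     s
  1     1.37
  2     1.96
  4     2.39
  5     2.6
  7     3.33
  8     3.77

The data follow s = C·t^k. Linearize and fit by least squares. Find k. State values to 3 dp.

With ln sᵢ as the transformed response and ln tᵢ as the regressor:
Over the data: Σln t = 7.7142, Σ(ln t)² = 13.1032, Σln s = 5.3446, Σln t·ln s = 8.3126.
Normal system: [[13.1032, 7.7142]; [7.7142, 6]]·[k, ln C]ᵀ = [8.3126, 5.3446]ᵀ.
Δ = 13.1032·6 − (7.7142)² = 19.1098; k = (8.3126·6 − 7.7142·5.3446)/19.1098 = 0.45244, ln C = (13.1032·5.3446 − 7.7142·8.3126)/19.1098 = 0.30906.

k = 0.452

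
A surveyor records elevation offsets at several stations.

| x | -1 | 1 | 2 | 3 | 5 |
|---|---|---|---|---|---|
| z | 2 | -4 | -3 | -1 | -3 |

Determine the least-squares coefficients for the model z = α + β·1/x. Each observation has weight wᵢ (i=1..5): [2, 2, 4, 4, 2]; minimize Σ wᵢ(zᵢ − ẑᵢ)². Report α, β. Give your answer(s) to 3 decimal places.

α = -1.056, β = -3.003

Setting ∂/∂α … = 0 gives: 14·α + (56/15)·β = -26;  (56/15)·α + (1243/225)·β = -308/15.
Determinant 14·(1243/225) − (56/15)² = 14266/225.
α = ((-26)·(1243/225) − (56/15)·(-308/15))/(14266/225) = -7535/7133; β = (14·(-308/15) − (56/15)·(-26))/(14266/225) = -3060/1019.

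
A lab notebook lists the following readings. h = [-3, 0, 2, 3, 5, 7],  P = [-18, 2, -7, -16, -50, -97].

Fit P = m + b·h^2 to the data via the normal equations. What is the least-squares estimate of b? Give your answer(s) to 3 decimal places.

Forming AᵀA = [[6, 96]; [96, 3204]] and AᵀP = [-186, -6337]ᵀ gives AᵀA·[m, b]ᵀ = AᵀP.
Δ = 6·3204 − 96² = 10008.
m = ((-186)·3204 − 96·(-6337))/10008 = 517/417; b = (6·(-6337) − 96·(-186))/10008 = -3361/1668.

b = -2.015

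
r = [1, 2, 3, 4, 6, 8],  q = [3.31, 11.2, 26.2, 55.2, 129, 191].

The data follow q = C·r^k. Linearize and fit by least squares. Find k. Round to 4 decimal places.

With ln qᵢ as the transformed response and ln rᵢ as the regressor:
AᵀA = [[11.1437, 7.0493]; [7.0493, 6]], rhs = [30.4522, 21.0017]ᵀ  (here Σln r = 7.0493, Σ(ln r)² = 11.1437, Σln q = 21.0017, Σln r·ln q = 30.4522).
Slope k = (n·Σln r·ln q − Σln r·Σln q)/(n·Σ(ln r)² − (Σln r)²) = (6·30.4522 − 7.0493·21.0017)/17.1702 = 2.01902; ln C = (Σln q − k·Σln r)/n = 1.12818.

k = 2.0190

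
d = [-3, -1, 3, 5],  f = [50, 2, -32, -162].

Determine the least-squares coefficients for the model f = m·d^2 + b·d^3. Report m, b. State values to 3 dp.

m = 1.025, b = -1.502

The normal system AᵀA·[m, b]ᵀ = Aᵀf is [[788, 3124]; [3124, 17084]]·[m, b]ᵀ = [-3886, -22466]ᵀ.
Determinant 788·17084 − 3124² = 3702816.
m = ((-3886)·17084 − 3124·(-22466))/3702816 = 39535/38571; b = (788·(-22466) − 3124·(-3886))/3702816 = -115903/77142.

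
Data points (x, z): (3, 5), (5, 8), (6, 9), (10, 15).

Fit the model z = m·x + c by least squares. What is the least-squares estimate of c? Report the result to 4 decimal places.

c = 0.7115

From the data, Σx·x = 170, Σx = 24, Σ1 = 4.
Moment sums: Σx·z = 259, Σz = 37.
Normal equations: [[170, 24]; [24, 4]]·[m, c]ᵀ = [259, 37]ᵀ.
det = 170·4 − 24² = 104.
m = (259·4 − 24·37)/104 = 37/26; c = (170·37 − 24·259)/104 = 37/52.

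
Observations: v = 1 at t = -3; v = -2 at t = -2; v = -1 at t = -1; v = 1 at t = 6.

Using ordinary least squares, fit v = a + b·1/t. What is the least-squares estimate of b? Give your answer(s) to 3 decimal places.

XᵀX·[a, b]ᵀ = Xᵀv reads: 4·a + (-5/3)·b = -1;  (-5/3)·a + (25/18)·b = 11/6.
(Σ1 = 4, Σ1/t = -5/3, Σ1/t·1/t = 25/18, Σv = -1, Σ1/t·v = 11/6.)
Eliminating b: (25/18)·(row 1) − (-5/3)·(row 2) gives (25/9)·a = (25/18)·(-1) − (-5/3)·(11/6) = 5/3, so a = 3/5.
Then b = ((11/6) − (-5/3)·(3/5))/(25/18) = 51/25.

b = 2.040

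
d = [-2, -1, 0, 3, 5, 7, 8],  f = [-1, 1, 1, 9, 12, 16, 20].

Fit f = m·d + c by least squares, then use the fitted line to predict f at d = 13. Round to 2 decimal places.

f̂ = 29.06

The normal equations are: 152·m + 20·c = 360;  20·m + 7·c = 58.
det = 152·7 − 20² = 664.
m = (360·7 − 20·58)/664 = 170/83; c = (152·58 − 20·360)/664 = 202/83.
At d = 13: f̂ = (170/83)·(13) + (202/83)·(1) = 2412/83.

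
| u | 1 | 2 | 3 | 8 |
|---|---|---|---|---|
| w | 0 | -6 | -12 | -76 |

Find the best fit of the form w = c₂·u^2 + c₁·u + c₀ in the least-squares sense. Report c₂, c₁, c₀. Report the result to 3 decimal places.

c₂ = -0.952, c₁ = -2.244, c₀ = 2.927

The normal system XᵀX·[c₂, c₁, c₀]ᵀ = Xᵀw is [[4194, 548, 78]; [548, 78, 14]; [78, 14, 4]]·[c₂, c₁, c₀]ᵀ = [-4996, -656, -94]ᵀ.
Inverting the 3×3 Gram matrix, [c₂, c₁, c₀]ᵀ = [-901/946, -193/86, 2769/946]ᵀ.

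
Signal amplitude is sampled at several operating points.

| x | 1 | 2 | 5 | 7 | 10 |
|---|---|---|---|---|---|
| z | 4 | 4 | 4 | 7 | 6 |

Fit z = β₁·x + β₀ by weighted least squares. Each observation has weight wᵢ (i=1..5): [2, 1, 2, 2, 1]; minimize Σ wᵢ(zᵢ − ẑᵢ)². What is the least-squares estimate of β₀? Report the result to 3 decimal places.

The normal system MᵀWM·[β₁, β₀]ᵀ = MᵀWz is [[254, 38]; [38, 8]]·[β₁, β₀]ᵀ = [214, 40]ᵀ.
det = 254·8 − 38² = 588.
β₁ = (214·8 − 38·40)/588 = 16/49; β₀ = (254·40 − 38·214)/588 = 169/49.

β₀ = 3.449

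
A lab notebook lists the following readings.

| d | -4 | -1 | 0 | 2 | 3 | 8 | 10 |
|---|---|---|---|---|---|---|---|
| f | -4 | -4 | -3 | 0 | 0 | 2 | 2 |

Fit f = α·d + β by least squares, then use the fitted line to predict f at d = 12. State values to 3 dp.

The normal equations are: 194·α + 18·β = 56;  18·α + 7·β = -7.
det = 194·7 − 18² = 1034.
α = (56·7 − 18·(-7))/1034 = 259/517; β = (194·(-7) − 18·56)/1034 = -1183/517.
At d = 12: f̂ = (259/517)·(12) + (-1183/517)·(1) = 175/47.

f̂ = 3.723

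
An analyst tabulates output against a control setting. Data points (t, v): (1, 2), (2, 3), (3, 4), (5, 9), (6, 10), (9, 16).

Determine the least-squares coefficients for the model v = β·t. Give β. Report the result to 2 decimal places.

β = 1.72

MᵀM·[β]ᵀ = Mᵀv reads: 156·β = 269.
(Σt·t = 156, Σt·v = 269.)
β = 269/156 = 1.72436.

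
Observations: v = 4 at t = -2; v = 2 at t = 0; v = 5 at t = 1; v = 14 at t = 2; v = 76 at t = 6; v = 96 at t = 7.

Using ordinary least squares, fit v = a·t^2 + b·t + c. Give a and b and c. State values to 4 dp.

a = 1.5874, b = 2.4872, c = 2.1601

Setting ∂/∂a … = 0 gives: 3730·a + 560·b + 94·c = 7517;  560·a + 94·b + 14·c = 1153;  94·a + 14·b + 6·c = 197.
(Σt^2·t^2 = 3730, Σt^2·t = 560, Σt^2 = 94, Σt·t = 94, Σt = 14, Σ1 = 6, Σt^2·v = 7517, Σt·v = 1153, Σv = 197.)
Inverting the 3×3 Gram matrix, [a, b, c]ᵀ = [808/509, 1266/509, 2199/1018]ᵀ.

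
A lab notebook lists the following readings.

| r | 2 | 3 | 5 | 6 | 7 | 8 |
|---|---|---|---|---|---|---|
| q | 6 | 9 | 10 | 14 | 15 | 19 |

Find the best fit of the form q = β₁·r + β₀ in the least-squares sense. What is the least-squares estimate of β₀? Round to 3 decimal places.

β₀ = 1.994

From the data, Σr·r = 187, Σr = 31, Σ1 = 6.
Right-hand side: Σr·q = 430, Σq = 73.
Determinant 187·6 − 31² = 161.
β₁ = (430·6 − 31·73)/161 = 317/161; β₀ = (187·73 − 31·430)/161 = 321/161.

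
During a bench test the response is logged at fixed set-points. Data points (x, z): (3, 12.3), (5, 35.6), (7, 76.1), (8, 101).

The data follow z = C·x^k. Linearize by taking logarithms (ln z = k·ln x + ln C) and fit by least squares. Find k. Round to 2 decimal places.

k = 2.15

With ln zᵢ as the transformed response and ln xᵢ as the regressor:
Σln x = 6.7334, Σ(ln x)² = 11.9079, Σln z = 15.0291, Σln x·ln z = 26.5332.
Normal system: [[11.9079, 6.7334]; [6.7334, 4]]·[k, ln C]ᵀ = [26.5332, 15.0291]ᵀ.
Δ = 11.9079·4 − (6.7334)² = 2.2928; k = (26.5332·4 − 6.7334·15.0291)/2.2928 = 2.15267, ln C = (11.9079·15.0291 − 6.7334·26.5332)/2.2928 = 0.13357.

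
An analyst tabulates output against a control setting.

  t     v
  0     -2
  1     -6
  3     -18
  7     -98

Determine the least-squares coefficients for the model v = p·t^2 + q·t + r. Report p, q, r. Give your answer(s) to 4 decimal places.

AᵀA·[p, q, r]ᵀ = Aᵀv reads: 2483·p + 371·q + 59·r = -4970;  371·p + 59·q + 11·r = -746;  59·p + 11·q + 4·r = -124.
Inverting the 3×3 Gram matrix, [p, q, r]ᵀ = [-64/31, 28/31, -94/31]ᵀ.

p = -2.0645, q = 0.9032, r = -3.0323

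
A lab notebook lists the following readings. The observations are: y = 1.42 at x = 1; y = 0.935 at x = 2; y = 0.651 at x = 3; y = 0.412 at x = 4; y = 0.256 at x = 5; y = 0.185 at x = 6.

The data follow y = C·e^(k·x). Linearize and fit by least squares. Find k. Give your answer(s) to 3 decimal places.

Linearized form: ln y = k·x + ln C. From the 6 transformed points,
XᵀX = [[91.0000, 21.0000]; [21.0000, 6]], rhs = [-21.5557, -4.0825]ᵀ  (here Σx = 21.0000, Σ(x)² = 91.0000, Σln y = -4.0825, Σx·ln y = -21.5557).
Δ = 91.0000·6 − (21.0000)² = 105.0000; k = (-21.5557·6 − 21.0000·-4.0825)/105.0000 = -0.41525, ln C = (91.0000·-4.0825 − 21.0000·-21.5557)/105.0000 = 0.77297.

k = -0.415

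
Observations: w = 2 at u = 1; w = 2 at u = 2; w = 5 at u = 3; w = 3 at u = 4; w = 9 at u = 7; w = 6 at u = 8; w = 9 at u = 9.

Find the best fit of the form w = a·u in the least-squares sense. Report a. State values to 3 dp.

Sums needed: Σu·u = 224.
For Aᵀw: Σu·w = 225.
AᵀA·[a]ᵀ = Aᵀw becomes [[224]]·[a]ᵀ = [225]ᵀ.
Hence a = 225 / 224 ≈ 1.00446.

a = 1.004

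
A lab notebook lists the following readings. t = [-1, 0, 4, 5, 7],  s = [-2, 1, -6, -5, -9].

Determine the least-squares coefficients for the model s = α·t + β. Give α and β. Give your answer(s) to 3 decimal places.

α = -1.022, β = -1.135

From the data, Σt·t = 91, Σt = 15, Σ1 = 5.
And Σt·s = -110, Σs = -21.
Determinant 91·5 − 15² = 230.
α = ((-110)·5 − 15·(-21))/230 = -47/46; β = (91·(-21) − 15·(-110))/230 = -261/230.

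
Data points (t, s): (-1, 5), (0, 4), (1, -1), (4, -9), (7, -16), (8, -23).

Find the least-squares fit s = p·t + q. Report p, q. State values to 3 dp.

With design matrix M, MᵀM = [[131, 19]; [19, 6]] and Mᵀs = [-338, -40]ᵀ.
Δ = 131·6 − 19² = 425.
p = ((-338)·6 − 19·(-40))/425 = -1268/425; q = (131·(-40) − 19·(-338))/425 = 1182/425.

p = -2.984, q = 2.781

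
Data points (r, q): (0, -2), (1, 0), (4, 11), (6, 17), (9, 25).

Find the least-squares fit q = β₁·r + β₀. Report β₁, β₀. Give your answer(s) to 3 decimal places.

β₁ = 3.093, β₀ = -2.170

From the data, Σr·r = 134, Σr = 20, Σ1 = 5.
Right-hand side: Σr·q = 371, Σq = 51.
MᵀM·[β₁, β₀]ᵀ = Mᵀq becomes [[134, 20]; [20, 5]]·[β₁, β₀]ᵀ = [371, 51]ᵀ.
Δ = 134·5 − 20² = 270.
β₁ = (371·5 − 20·51)/270 = 167/54; β₀ = (134·51 − 20·371)/270 = -293/135.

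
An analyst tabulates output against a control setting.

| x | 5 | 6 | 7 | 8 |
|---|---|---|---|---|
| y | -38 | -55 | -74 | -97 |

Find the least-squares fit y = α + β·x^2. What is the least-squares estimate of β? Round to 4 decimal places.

The normal equations are: 4·α + 174·β = -264;  174·α + 8418·β = -12764.
(Σ1 = 4, Σx^2 = 174, Σx^2·x^2 = 8418, Σy = -264, Σx^2·y = -12764.)
det = 4·8418 − 174² = 3396.
α = ((-264)·8418 − 174·(-12764))/3396 = -118/283; β = (4·(-12764) − 174·(-264))/3396 = -1280/849.

β = -1.5077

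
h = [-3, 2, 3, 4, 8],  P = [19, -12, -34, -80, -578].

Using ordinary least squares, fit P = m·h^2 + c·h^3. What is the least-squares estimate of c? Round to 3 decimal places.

MᵀM·[m, c]ᵀ = MᵀP reads: 4530·m + 33824·c = -38455;  33824·m + 267762·c = -302583.
(Σh^2·h^2 = 4530, Σh^2·h^3 = 33824, Σh^3·h^3 = 267762, Σh^2·P = -38455, Σh^3·P = -302583.)
Eliminating c: 267762·(row 1) − 33824·(row 2) gives 68898884·m = 267762·(-38455) − 33824·(-302583) = -62220318, so m = -31110159/34449442.
Then c = ((-302583) − 33824·(-31110159/34449442))/267762 = -231785/228142.

c = -1.016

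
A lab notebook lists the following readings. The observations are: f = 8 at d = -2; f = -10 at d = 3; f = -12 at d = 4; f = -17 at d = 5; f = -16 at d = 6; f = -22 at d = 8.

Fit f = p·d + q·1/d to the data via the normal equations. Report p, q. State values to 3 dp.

The normal equations are: 154·p + 6·q = -451;  6·p + (7301/14400)·q = -383/20.
Δ = 154·(7301/14400) − 6² = 302977/7200.
p = ((-451)·(7301/14400) − 6·(-383/20))/(302977/7200) = -1638191/605954; q = (154·(-383/20) − 6·(-451))/(302977/7200) = -1750320/302977.

p = -2.703, q = -5.777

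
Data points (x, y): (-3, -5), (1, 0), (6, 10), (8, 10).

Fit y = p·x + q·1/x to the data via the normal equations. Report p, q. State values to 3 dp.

Entries of MᵀM: Σx·x = 110, Σx·1/x = 4, Σ1/x·1/x = 665/576.
Moment sums: Σx·y = 155, Σ1/x·y = 55/12.
Normal equations: [[110, 4]; [4, 665/576]]·[p, q]ᵀ = [155, 55/12]ᵀ.
Δ = 110·(665/576) − 4² = 31967/288.
p = (155·(665/576) − 4·(55/12))/(31967/288) = 92515/63934; q = (110·(55/12) − 4·155)/(31967/288) = -33360/31967.

p = 1.447, q = -1.044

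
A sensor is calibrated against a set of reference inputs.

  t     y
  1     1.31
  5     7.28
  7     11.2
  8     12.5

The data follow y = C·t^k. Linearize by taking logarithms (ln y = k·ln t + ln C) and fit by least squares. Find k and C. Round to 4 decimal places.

Linearized form: ln y = k·ln t + ln C. From the 4 transformed points,
Σln t = 5.6348, Σ(ln t)² = 10.7009, Σln y = 7.1968, Σln t·ln y = 13.1482.
Equations: 10.7009·k + 5.6348·ln C = 13.1482;  5.6348·k + 4·ln C = 7.1968.
Slope k = (n·Σln t·ln y − Σln t·Σln y)/(n·Σ(ln t)² − (Σln t)²) = (4·13.1482 − 5.6348·7.1968)/11.0529 = 1.08934; ln C = (Σln y − k·Σln t)/n = 0.26465, so C = exp(0.26465) = 1.30297.

k = 1.0893, C = 1.3030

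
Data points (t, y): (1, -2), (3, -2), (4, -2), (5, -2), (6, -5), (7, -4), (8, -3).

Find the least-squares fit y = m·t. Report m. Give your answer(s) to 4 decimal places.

Entries of AᵀA: Σt·t = 200.
And Σt·y = -108.
AᵀA·[m]ᵀ = Aᵀy becomes [[200]]·[m]ᵀ = [-108]ᵀ.
Hence m = -108 / 200 ≈ -0.54.

m = -0.5400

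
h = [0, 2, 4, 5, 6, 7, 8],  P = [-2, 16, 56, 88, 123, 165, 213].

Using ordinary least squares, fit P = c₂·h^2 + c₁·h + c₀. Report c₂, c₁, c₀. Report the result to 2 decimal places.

c₂ = 3.02, c₁ = 2.67, c₀ = -1.91

Sums needed: Σh^2·h^2 = 8690, Σh^2·h = 1268, Σh^2 = 194, Σh·h = 194, Σh = 32, Σ1 = 7.
And Σh^2·P = 29305, Σh·P = 4293, ΣP = 659.
XᵀX·[c₂, c₁, c₀]ᵀ = XᵀP becomes [[8690, 1268, 194]; [1268, 194, 32]; [194, 32, 7]]·[c₂, c₁, c₀]ᵀ = [29305, 4293, 659]ᵀ.
Inverting the 3×3 Gram matrix, [c₂, c₁, c₀]ᵀ = [135803/44898, 120055/44898, -2040/1069]ᵀ.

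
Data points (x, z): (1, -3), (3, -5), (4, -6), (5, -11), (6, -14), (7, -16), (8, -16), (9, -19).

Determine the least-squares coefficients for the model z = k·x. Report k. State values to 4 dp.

Entries of MᵀM: Σx·x = 281.
Moment sums: Σx·z = -592.
So MᵀM·[k]ᵀ = Mᵀz: [[281]]·[k]ᵀ = [-592]ᵀ.
k = (-592)/281 = -2.10676.

k = -2.1068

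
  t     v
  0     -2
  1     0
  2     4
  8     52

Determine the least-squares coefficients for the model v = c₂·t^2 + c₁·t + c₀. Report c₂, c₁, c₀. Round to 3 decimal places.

c₂ = 0.630, c₁ = 1.722, c₀ = -2.107

Sums needed: Σt^2·t^2 = 4113, Σt^2·t = 521, Σt^2 = 69, Σt·t = 69, Σt = 11, Σ1 = 4.
Moment sums: Σt^2·v = 3344, Σt·v = 424, Σv = 54.
Normal equations: [[4113, 521, 69]; [521, 69, 11]; [69, 11, 4]]·[c₂, c₁, c₀]ᵀ = [3344, 424, 54]ᵀ.
Row-reducing yields c₂ = 445/706, c₁ = 6077/3530, c₀ = -3719/1765.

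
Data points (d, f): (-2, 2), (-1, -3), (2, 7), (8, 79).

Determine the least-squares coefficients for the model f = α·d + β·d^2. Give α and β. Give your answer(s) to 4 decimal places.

The normal system XᵀX·[α, β]ᵀ = Xᵀf is [[73, 511]; [511, 4129]]·[α, β]ᵀ = [645, 5089]ᵀ.
det = 73·4129 − 511² = 40296.
α = (645·4129 − 511·5089)/40296 = 31363/20148; β = (73·5089 − 511·645)/40296 = 287/276.

α = 1.5566, β = 1.0399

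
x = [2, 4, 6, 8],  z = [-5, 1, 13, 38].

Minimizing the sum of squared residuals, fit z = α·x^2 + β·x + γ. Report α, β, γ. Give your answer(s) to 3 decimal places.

Normal-equation sums: Σx^2·x^2 = 5664, Σx^2·x = 800, Σx^2 = 120, Σx·x = 120, Σx = 20, Σ1 = 4.
Moment sums: Σx^2·z = 2896, Σx·z = 376, Σz = 47.
Inverting the 3×3 Gram matrix, [α, β, γ]ᵀ = [19/16, -193/40, 1/4]ᵀ.

α = 1.188, β = -4.825, γ = 0.250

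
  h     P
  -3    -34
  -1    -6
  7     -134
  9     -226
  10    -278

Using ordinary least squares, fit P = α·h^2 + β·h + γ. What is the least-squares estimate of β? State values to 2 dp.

Compute the Gram sums: Σh^2·h^2 = 19044, Σh^2·h = 2044, Σh^2 = 240, Σh·h = 240, Σh = 22, Σ1 = 5.
For XᵀP: Σh^2·P = -52984, Σh·P = -5644, ΣP = -678.
Row-reducing yields α = -46584/15827, β = 1438/833, γ = -30326/15827.

β = 1.73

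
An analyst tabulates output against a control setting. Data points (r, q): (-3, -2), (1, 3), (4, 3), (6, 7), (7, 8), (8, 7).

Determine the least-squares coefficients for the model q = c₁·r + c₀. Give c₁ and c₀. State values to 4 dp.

c₁ = 0.8676, c₀ = 1.0077

Compute the Gram sums: Σr·r = 175, Σr = 23, Σ1 = 6.
Moment sums: Σr·q = 175, Σq = 26.
Eliminating c₀: 6·(row 1) − 23·(row 2) gives 521·c₁ = 6·175 − 23·26 = 452, so c₁ = 452/521.
Then c₀ = (26 − 23·(452/521))/6 = 525/521.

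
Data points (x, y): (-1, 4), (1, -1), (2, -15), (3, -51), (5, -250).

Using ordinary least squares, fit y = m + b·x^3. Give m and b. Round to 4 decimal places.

m = 1.7851, b = -2.0120

Setting ∂/∂m … = 0 gives: 5·m + 160·b = -313;  160·m + 16420·b = -32752.
(Σ1 = 5, Σx^3 = 160, Σx^3·x^3 = 16420, Σy = -313, Σx^3·y = -32752.)
det = 5·16420 − 160² = 56500.
m = ((-313)·16420 − 160·(-32752))/56500 = 5043/2825; b = (5·(-32752) − 160·(-313))/56500 = -5684/2825.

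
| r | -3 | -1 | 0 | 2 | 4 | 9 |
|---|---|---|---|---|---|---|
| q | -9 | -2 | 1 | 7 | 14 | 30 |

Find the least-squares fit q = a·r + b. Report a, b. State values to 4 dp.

Normal-equation sums: Σr·r = 111, Σr = 11, Σ1 = 6.
And Σr·q = 369, Σq = 41.
MᵀM·[a, b]ᵀ = Mᵀq becomes [[111, 11]; [11, 6]]·[a, b]ᵀ = [369, 41]ᵀ.
det = 111·6 − 11² = 545.
a = (369·6 − 11·41)/545 = 1763/545; b = (111·41 − 11·369)/545 = 492/545.

a = 3.2349, b = 0.9028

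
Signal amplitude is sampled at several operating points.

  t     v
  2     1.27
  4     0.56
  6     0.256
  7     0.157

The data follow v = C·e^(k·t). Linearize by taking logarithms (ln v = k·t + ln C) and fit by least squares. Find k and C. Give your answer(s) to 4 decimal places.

Linearized form: ln v = k·t + ln C. From the 4 transformed points,
Σt = 19.0000, Σ(t)² = 105.0000, Σln v = -3.5549, Σt·ln v = -22.9773.
Equations: 105.0000·k + 19.0000·ln C = -22.9773;  19.0000·k + 4·ln C = -3.5549.
Δ = 105.0000·4 − (19.0000)² = 59.0000; k = (-22.9773·4 − 19.0000·-3.5549)/59.0000 = -0.41299, ln C = (105.0000·-3.5549 − 19.0000·-22.9773)/59.0000 = 1.07296, so C = exp(1.07296) = 2.92403.

k = -0.4130, C = 2.9240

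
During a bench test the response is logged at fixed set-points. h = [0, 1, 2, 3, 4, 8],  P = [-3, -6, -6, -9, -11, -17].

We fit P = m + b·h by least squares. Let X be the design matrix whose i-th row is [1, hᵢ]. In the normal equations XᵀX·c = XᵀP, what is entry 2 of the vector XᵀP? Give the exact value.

-225

Entry 2 ↔ basis h, so (XᵀP)_{2} = Σᵢ (h)·Pᵢ = (0)·(-3) + (1)·(-6) + (2)·(-6) + (3)·(-9) + (4)·(-11) + (8)·(-17) = -225.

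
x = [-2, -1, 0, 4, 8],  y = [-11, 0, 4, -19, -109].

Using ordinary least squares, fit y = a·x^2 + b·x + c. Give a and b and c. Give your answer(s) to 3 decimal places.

Normal-equation sums: Σx^2·x^2 = 4369, Σx^2·x = 567, Σx^2 = 85, Σx·x = 85, Σx = 9, Σ1 = 5.
Right-hand side: Σx^2·y = -7324, Σx·y = -926, Σy = -135.
Row-reducing yields a = -158083/74438, b = 212285/74438, c = 147736/37219.

a = -2.124, b = 2.852, c = 3.969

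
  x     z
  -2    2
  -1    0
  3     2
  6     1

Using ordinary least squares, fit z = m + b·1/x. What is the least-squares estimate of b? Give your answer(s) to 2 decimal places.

b = 0.95

AᵀA·[m, b]ᵀ = Aᵀz reads: 4·m + (-1)·b = 5;  (-1)·m + (25/18)·b = -1/6.
(Σ1 = 4, Σ1/x = -1, Σ1/x·1/x = 25/18, Σz = 5, Σ1/x·z = -1/6.)
Eliminating b: (25/18)·(row 1) − (-1)·(row 2) gives (41/9)·m = (25/18)·5 − (-1)·(-1/6) = 61/9, so m = 61/41.
Then b = ((-1/6) − (-1)·(61/41))/(25/18) = 39/41.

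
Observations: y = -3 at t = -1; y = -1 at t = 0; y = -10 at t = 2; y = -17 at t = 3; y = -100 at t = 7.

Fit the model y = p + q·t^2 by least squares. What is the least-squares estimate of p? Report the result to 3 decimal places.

Sums needed: Σ1 = 5, Σt^2 = 63, Σt^2·t^2 = 2499.
For Mᵀy: Σy = -131, Σt^2·y = -5096.
So MᵀM·[p, q]ᵀ = Mᵀy: [[5, 63]; [63, 2499]]·[p, q]ᵀ = [-131, -5096]ᵀ.
det = 5·2499 − 63² = 8526.
p = ((-131)·2499 − 63·(-5096))/8526 = -43/58; q = (5·(-5096) − 63·(-131))/8526 = -2461/1218.

p = -0.741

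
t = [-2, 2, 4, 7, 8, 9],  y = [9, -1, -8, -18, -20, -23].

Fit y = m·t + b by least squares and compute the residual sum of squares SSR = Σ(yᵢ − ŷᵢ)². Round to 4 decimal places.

Setting ∂/∂m … = 0 gives: 218·m + 28·b = -545;  28·m + 6·b = -61.
Determinant 218·6 − 28² = 524.
m = ((-545)·6 − 28·(-61))/524 = -781/262; b = (218·(-61) − 28·(-545))/524 = 981/262.
Residuals: -185/262, 319/262, 47/262, -115/131, 27/262, 11/131; SSR = 367/131.

SSR = 2.8015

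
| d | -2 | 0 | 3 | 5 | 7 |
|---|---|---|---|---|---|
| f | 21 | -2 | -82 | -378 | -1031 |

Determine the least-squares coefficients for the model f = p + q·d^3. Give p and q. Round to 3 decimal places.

p = -2.208, q = -3.000

Normal-equation sums: Σ1 = 5, Σd^3 = 487, Σd^3·d^3 = 134067.
Moment sums: Σf = -1472, Σd^3·f = -403265.
AᵀA·[p, q]ᵀ = Aᵀf becomes [[5, 487]; [487, 134067]]·[p, q]ᵀ = [-1472, -403265]ᵀ.
Δ = 5·134067 − 487² = 433166.
p = ((-1472)·134067 − 487·(-403265))/433166 = -956569/433166; q = (5·(-403265) − 487·(-1472))/433166 = -1299461/433166.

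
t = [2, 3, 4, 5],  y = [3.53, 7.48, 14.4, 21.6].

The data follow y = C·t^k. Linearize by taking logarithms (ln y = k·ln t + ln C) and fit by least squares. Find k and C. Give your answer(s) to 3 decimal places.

k = 2.002, C = 0.867

With ln yᵢ as the transformed response and ln tᵢ as the regressor:
Σln t = 4.7875, Σ(ln t)² = 6.1995, Σln y = 9.0135, Σln t·ln y = 11.7278.
Equations: 6.1995·k + 4.7875·ln C = 11.7278;  4.7875·k + 4·ln C = 9.0135.
Δ = 6.1995·4 − (4.7875)² = 1.8779; k = (11.7278·4 − 4.7875·9.0135)/1.8779 = 2.00186, ln C = (6.1995·9.0135 − 4.7875·11.7278)/1.8779 = -0.14261, so C = exp(-0.14261) = 0.86709.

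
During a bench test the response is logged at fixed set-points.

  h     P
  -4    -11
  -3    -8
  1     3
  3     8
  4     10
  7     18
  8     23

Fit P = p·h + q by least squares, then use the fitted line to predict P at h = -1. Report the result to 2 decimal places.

P̂ = -2.80

The normal equations are: 164·p + 16·q = 445;  16·p + 7·q = 43.
(Σh·h = 164, Σh = 16, Σ1 = 7, Σh·P = 445, ΣP = 43.)
det = 164·7 − 16² = 892.
p = (445·7 − 16·43)/892 = 2427/892; q = (164·43 − 16·445)/892 = -17/223.
At h = -1: P̂ = (2427/892)·(-1) + (-17/223)·(1) = -2495/892.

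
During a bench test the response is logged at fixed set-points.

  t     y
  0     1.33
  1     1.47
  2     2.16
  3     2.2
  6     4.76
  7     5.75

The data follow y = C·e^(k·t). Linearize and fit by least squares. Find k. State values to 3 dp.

Linearized form: ln y = k·t + ln C. From the 6 transformed points,
AᵀA = [[99.0000, 19.0000]; [19.0000, 6]], rhs = [25.8967, 5.5385]ᵀ  (here Σt = 19.0000, Σ(t)² = 99.0000, Σln y = 5.5385, Σt·ln y = 25.8967).
Δ = 99.0000·6 − (19.0000)² = 233.0000; k = (25.8967·6 − 19.0000·5.5385)/233.0000 = 0.21524, ln C = (99.0000·5.5385 − 19.0000·25.8967)/233.0000 = 0.24150.

k = 0.215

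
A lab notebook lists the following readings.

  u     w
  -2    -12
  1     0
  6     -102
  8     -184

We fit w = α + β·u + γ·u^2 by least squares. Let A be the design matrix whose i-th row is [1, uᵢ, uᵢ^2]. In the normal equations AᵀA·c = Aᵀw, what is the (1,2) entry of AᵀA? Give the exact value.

13

Row 1 ↔ basis 1, column 2 ↔ basis u, so (AᵀA)_{1,2} = Σᵢ u = (1)·(-2) + (1)·(1) + (1)·(6) + (1)·(8) = 13.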